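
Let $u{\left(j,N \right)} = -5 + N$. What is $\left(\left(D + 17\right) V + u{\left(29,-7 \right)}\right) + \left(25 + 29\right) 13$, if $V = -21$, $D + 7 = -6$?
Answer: $606$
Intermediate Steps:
$D = -13$ ($D = -7 - 6 = -13$)
$\left(\left(D + 17\right) V + u{\left(29,-7 \right)}\right) + \left(25 + 29\right) 13 = \left(\left(-13 + 17\right) \left(-21\right) - 12\right) + \left(25 + 29\right) 13 = \left(4 \left(-21\right) - 12\right) + 54 \cdot 13 = \left(-84 - 12\right) + 702 = -96 + 702 = 606$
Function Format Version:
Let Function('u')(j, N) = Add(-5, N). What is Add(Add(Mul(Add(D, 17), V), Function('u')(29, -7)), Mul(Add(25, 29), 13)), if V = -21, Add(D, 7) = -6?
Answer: 606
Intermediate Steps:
D = -13 (D = Add(-7, -6) = -13)
Add(Add(Mul(Add(D, 17), V), Function('u')(29, -7)), Mul(Add(25, 29), 13)) = Add(Add(Mul(Add(-13, 17), -21), Add(-5, -7)), Mul(Add(25, 29), 13)) = Add(Add(Mul(4, -21), -12), Mul(54, 13)) = Add(Add(-84, -12), 702) = Add(-96, 702) = 606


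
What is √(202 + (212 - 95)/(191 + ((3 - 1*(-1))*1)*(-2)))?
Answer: √754021/61 ≈ 14.235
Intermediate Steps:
√(202 + (212 - 95)/(191 + ((3 - 1*(-1))*1)*(-2))) = √(202 + 117/(191 + ((3 + 1)*1)*(-2))) = √(202 + 117/(191 + (4*1)*(-2))) = √(202 + 117/(191 + 4*(-2))) = √(202 + 117/(191 - 8)) = √(202 + 117/183) = √(202 + 117*(1/183)) = √(202 + 39/61) = √(12361/61) = √754021/61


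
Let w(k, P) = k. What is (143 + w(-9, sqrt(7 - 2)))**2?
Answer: 17956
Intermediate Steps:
(143 + w(-9, sqrt(7 - 2)))**2 = (143 - 9)**2 = 134**2 = 17956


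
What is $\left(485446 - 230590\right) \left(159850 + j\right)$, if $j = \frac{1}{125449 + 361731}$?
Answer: $\frac{4961773815285714}{121795} \approx 4.0739 \cdot 10^{10}$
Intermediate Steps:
$j = \frac{1}{487180} \approx 2.0526 \cdot 10^{-6}$
$\left(485446 - 230590\right) \left(159850 + j\right) = \left(485446 - 230590\right) \left(159850 + \frac{1}{487180}\right) = 254856 \cdot \frac{77875723001}{487180} = \frac{4961773815285714}{121795}$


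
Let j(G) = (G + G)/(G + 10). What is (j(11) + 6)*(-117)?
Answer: -5772/7 ≈ -824.57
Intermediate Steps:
j(G) = 2*G/(10 + G) (j(G) = (2*G)/(10 + G) = 2*G/(10 + G))
(j(11) + 6)*(-117) = (2*11/(10 + 11) + 6)*(-117) = (2*11/21 + 6)*(-117) = (2*11*(1/21) + 6)*(-117) = (22/21 + 6)*(-117) = (148/21)*(-117) = -5772/7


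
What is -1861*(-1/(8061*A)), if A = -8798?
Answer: -1861/70920678 ≈ -2.6241e-5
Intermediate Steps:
-1861*(-1/(8061*A)) = -1861/((-8798/(1/(-8061)))) = -1861/((-8798/(-1/8061))) = -1861/((-8798*(-8061))) = -1861/70920678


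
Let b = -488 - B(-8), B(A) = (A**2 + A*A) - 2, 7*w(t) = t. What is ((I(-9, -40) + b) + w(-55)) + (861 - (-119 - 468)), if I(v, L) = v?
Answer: 5720/7 ≈ 817.14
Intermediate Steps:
w(t) = t/7
B(A) = -2 + 2*A**2 (B(A) = (A**2 + A**2) - 2 = 2*A**2 - 2 = -2 + 2*A**2)
b = -614 (b = -488 - (-2 + 2*(-8)**2) = -488 - (-2 + 2*64) = -488 - (-2 + 128) = -488 - 1*126 = -488 - 126 = -614)
((I(-9, -40) + b) + w(-55)) + (861 - (-119 - 468)) = ((-9 - 614) + (1/7)*(-55)) + (861 - (-119 - 468)) = (-623 - 55/7) + (861 - 1*(-587)) = -4416/7 + (861 + 587) = -4416/7 + 1448 = 5720/7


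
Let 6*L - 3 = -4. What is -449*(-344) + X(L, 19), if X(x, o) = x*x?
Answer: 5560417/36 ≈ 1.5446e+5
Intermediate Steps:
L = -1/6 (L = 1/2 + (1/6)*(-4) = 1/2 - 2/3 = -1/6 ≈ -0.16667)
X(x, o) = x**2
-449*(-344) + X(L, 19) = -449*(-344) + (-1/6)**2 = 154456 + 1/36 = 5560417/36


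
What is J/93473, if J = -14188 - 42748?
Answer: -56936/93473 ≈ -0.60912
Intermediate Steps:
J = -56936
J/93473 = -56936/93473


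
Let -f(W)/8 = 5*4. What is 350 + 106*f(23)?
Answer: -16610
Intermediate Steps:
f(W) = -160 (f(W) = -40*4 = -8*20 = -160)
350 + 106*f(23) = 350 + 106*(-160) = 350 - 16960 = -16610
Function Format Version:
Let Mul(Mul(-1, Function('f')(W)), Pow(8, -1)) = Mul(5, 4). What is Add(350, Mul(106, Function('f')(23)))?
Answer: -16610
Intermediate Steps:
Function('f')(W) = -160 (Function('f')(W) = Mul(-8, Mul(5, 4)) = Mul(-8, 20) = -160)
Add(350, Mul(106, Function('f')(23))) = Add(350, Mul(106, -160)) = Add(350, -16960) = -16610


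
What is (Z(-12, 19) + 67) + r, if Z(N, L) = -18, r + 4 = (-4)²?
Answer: 61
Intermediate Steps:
r = 12 (r = -4 + (-4)² = -4 + 16 = 12)
(Z(-12, 19) + 67) + r = (-18 + 67) + 12 = 49 + 12 = 61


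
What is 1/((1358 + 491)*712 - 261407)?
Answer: 1/1055081 ≈ 9.4779e-7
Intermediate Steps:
1/((1358 + 491)*712 - 261407) = 1/(1849*712 - 261407) = 1/(1316488 - 261407) = 1/1055081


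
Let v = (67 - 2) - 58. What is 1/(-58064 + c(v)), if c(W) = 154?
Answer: -1/57910 ≈ -1.7268e-5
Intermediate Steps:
v = 7 (v = 65 - 58 = 7)
1/(-58064 + c(v)) = 1/(-58064 + 154) = 1/(-57910) = -1/57910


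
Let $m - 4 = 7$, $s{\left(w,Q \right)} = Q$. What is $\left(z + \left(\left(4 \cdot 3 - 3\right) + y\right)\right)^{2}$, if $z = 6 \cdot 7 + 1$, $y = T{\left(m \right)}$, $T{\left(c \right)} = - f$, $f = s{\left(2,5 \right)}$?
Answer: $2209$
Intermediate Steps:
$f = 5$
$m = 11$ ($m = 4 + 7 = 11$)
$T{\left(c \right)} = -5$ ($T{\left(c \right)} = \left(-1\right) 5 = -5$)
$y = -5$
$z = 43$ ($z = 42 + 1 = 43$)
$\left(z + \left(\left(4 \cdot 3 - 3\right) + y\right)\right)^{2} = \left(43 + \left(\left(4 \cdot 3 - 3\right) - 5\right)\right)^{2} = \left(43 + \left(\left(12 - 3\right) - 5\right)\right)^{2} = \left(43 + \left(9 - 5\right)\right)^{2} = \left(43 + 4\right)^{2} = 47^{2} = 2209$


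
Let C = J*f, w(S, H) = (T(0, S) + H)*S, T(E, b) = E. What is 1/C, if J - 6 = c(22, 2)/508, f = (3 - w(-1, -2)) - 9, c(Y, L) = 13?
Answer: -127/6122 ≈ -0.020745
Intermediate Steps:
w(S, H) = H*S (w(S, H) = (0 + H)*S = H*S)
f = -8 (f = (3 - (-2)*(-1)) - 9 = (3 - 1*2) - 9 = (3 - 2) - 9 = 1 - 9 = -8)
J = 3061/508 (J = 6 + 13/508 = 3061/508 ≈ 6.0256)
C = -6122/127 (C = (3061/508)*(-8) = -6122/127 ≈ -48.205)
1/C = 1/(-6122/127) = -127/6122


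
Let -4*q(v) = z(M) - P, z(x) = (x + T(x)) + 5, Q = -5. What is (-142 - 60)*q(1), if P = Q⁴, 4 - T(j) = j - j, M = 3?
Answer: -61913/2 ≈ -30957.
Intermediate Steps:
T(j) = 4 (T(j) = 4 - (j - j) = 4 - 1*0 = 4 + 0 = 4)
z(x) = 9 + x (z(x) = (x + 4) + 5 = (4 + x) + 5 = 9 + x)
P = 625 (P = (-5)⁴ = 625)
q(v) = 613/4 (q(v) = -((9 + 3) - 1*625)/4 = -(12 - 625)/4 = -¼*(-613) = 613/4)
(-142 - 60)*q(1) = (-142 - 60)*(613/4) = -202*613/4 = -61913/2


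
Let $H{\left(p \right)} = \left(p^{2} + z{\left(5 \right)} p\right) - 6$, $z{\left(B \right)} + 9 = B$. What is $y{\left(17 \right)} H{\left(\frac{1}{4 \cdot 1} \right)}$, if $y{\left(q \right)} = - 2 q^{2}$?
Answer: $\frac{32079}{8} \approx 4009.9$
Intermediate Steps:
$z{\left(B \right)} = -9 + B$
$H{\left(p \right)} = -6 + p^{2} - 4 p$ ($H{\left(p \right)} = \left(p^{2} + \left(-9 + 5\right) p\right) - 6 = \left(p^{2} - 4 p\right) - 6 = -6 + p^{2} - 4 p$)
$y{\left(17 \right)} H{\left(\frac{1}{4 \cdot 1} \right)} = - 2 \cdot 17^{2} \left(-6 + \left(\frac{1}{4 \cdot 1}\right)^{2} - \frac{4}{4 \cdot 1}\right) = \left(-2\right) 289 \left(-6 + \left(\frac{1}{4}\right)^{2} - \frac{4}{4}\right) = - 578 \left(-6 + \left(\frac{1}{4}\right)^{2} - 1\right) = - 578 \left(-6 + \frac{1}{16} - 1\right) = \left(-578\right) \left(- \frac{111}{16}\right) = \frac{32079}{8}$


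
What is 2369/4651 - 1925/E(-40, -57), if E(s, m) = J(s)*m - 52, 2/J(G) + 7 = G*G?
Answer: 27540793/734858 ≈ 37.478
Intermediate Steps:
J(G) = 2/(-7 + G²) (J(G) = 2/(-7 + G*G) = 2/(-7 + G²))
E(s, m) = -52 + 2*m/(-7 + s²) (E(s, m) = (2/(-7 + s²))*m - 52 = 2*m/(-7 + s²) - 52 = -52 + 2*m/(-7 + s²))
2369/4651 - 1925/E(-40, -57) = 2369/4651 - 1925*(-7 + (-40)²)/(2*(182 - 57 - 26*(-40)²)) = 2369*(1/4651) - 1925*(-7 + 1600)/(2*(182 - 57 - 26*1600)) = 2369/4651 - 1925*1593/(2*(182 - 57 - 41600)) = 2369/4651 - 1925/(2*(1/1593)*(-41475)) = 2369/4651 - 1925/(-27650/531) = 2369/4651 - 1925*(-531/27650) = 2369/4651 + 5841/158 = 27540793/734858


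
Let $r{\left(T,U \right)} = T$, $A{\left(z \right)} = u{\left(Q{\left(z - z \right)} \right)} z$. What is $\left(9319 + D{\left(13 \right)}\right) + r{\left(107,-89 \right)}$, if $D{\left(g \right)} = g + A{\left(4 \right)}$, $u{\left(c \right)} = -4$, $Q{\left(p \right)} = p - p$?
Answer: $9423$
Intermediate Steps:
$Q{\left(p \right)} = 0$
$A{\left(z \right)} = - 4 z$
$D{\left(g \right)} = -16 + g$ ($D{\left(g \right)} = g - 16 = -16 + g$)
$\left(9319 + D{\left(13 \right)}\right) + r{\left(107,-89 \right)} = \left(9319 + \left(-16 + 13\right)\right) + 107 = \left(9319 - 3\right) + 107 = 9316 + 107 = 9423$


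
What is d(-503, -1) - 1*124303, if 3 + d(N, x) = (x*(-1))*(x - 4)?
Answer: -124311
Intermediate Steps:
d(N, x) = -3 - x*(-4 + x) (d(N, x) = -3 + (x*(-1))*(x - 4) = -3 + (-x)*(-4 + x) = -3 - x*(-4 + x))
d(-503, -1) - 1*124303 = (-3 - 1*(-1)**2 + 4*(-1)) - 1*124303 = (-3 - 1*1 - 4) - 124303 = (-3 - 1 - 4) - 124303 = -8 - 124303 = -124311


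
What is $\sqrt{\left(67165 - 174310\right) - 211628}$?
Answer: $i \sqrt{318773} \approx 564.6 i$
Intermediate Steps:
$\sqrt{\left(67165 - 174310\right) - 211628} = \sqrt{-107145 - 211628} = \sqrt{-318773} = i \sqrt{318773}$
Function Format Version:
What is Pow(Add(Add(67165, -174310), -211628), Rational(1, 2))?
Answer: Mul(I, Pow(318773, Rational(1, 2))) ≈ Mul(564.60, I)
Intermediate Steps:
Pow(Add(Add(67165, -174310), -211628), Rational(1, 2)) = Pow(Add(-107145, -211628), Rational(1, 2)) = Pow(-318773, Rational(1, 2)) = Mul(I, Pow(318773, Rational(1, 2)))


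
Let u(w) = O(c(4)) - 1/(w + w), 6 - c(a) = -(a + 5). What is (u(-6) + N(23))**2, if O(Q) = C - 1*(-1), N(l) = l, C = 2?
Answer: 97969/144 ≈ 680.34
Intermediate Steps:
c(a) = 11 + a (c(a) = 6 - (-1)*(a + 5) = 6 - (-1)*(5 + a) = 6 - (-5 - a) = 6 + (5 + a) = 11 + a)
O(Q) = 3 (O(Q) = 2 - 1*(-1) = 2 + 1 = 3)
u(w) = 3 - 1/(2*w) (u(w) = 3 - 1/(w + w) = 3 - 1/(2*w))
(u(-6) + N(23))**2 = ((3 - 1/2/(-6)) + 23)**2 = ((3 - 1/2*(-1/6)) + 23)**2 = ((3 + 1/12) + 23)**2 = (37/12 + 23)**2 = (313/12)**2 = 97969/144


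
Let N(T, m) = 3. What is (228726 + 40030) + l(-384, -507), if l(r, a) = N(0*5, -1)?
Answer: 268759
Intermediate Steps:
l(r, a) = 3
(228726 + 40030) + l(-384, -507) = (228726 + 40030) + 3 = 268756 + 3 = 268759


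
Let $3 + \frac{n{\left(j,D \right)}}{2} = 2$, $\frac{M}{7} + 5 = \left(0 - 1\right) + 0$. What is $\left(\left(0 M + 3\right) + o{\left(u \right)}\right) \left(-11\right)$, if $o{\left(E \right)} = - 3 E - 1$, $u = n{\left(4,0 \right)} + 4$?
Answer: $44$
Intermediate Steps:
$M = -42$ ($M = -35 + 7 \left(\left(0 - 1\right) + 0\right) = -35 + 7 \left(-1 + 0\right) = -35 + 7 \left(-1\right) = -35 - 7 = -42$)
$n{\left(j,D \right)} = -2$ ($n{\left(j,D \right)} = -6 + 2 \cdot 2 = -6 + 4 = -2$)
$u = 2$ ($u = -2 + 4 = 2$)
$o{\left(E \right)} = -1 - 3 E$
$\left(\left(0 M + 3\right) + o{\left(u \right)}\right) \left(-11\right) = \left(\left(0 \left(-42\right) + 3\right) - 7\right) \left(-11\right) = \left(\left(0 + 3\right) - 7\right) \left(-11\right) = \left(3 - 7\right) \left(-11\right) = \left(-4\right) \left(-11\right) = 44$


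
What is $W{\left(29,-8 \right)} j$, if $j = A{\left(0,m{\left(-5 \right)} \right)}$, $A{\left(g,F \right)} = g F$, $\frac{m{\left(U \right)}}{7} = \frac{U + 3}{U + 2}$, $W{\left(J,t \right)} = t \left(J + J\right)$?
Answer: $0$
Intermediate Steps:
$W{\left(J,t \right)} = 2 J t$ ($W{\left(J,t \right)} = t 2 J = 2 J t$)
$m{\left(U \right)} = \frac{7 \left(3 + U\right)}{2 + U}$ ($m{\left(U \right)} = 7 \frac{U + 3}{U + 2} = 7 \frac{3 + U}{2 + U} = \frac{7 \left(3 + U\right)}{2 + U}$)
$A{\left(g,F \right)} = F g$
$j = 0$ ($j = \frac{7 \left(3 - 5\right)}{2 - 5} \cdot 0 = 7 \frac{1}{-3} \left(-2\right) 0 = 7 \left(- \frac{1}{3}\right) \left(-2\right) 0 = \frac{14}{3} \cdot 0 = 0$)
$W{\left(29,-8 \right)} j = 2 \cdot 29 \left(-8\right) 0 = \left(-464\right) 0 = 0$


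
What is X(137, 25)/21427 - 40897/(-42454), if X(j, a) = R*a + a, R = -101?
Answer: 770165019/909661858 ≈ 0.84665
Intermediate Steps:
X(j, a) = -100*a (X(j, a) = -101*a + a = -100*a)
X(137, 25)/21427 - 40897/(-42454) = -100*25/21427 - 40897/(-42454) = -2500*1/21427 - 40897*(-1/42454) = -2500/21427 + 40897/42454 = 770165019/909661858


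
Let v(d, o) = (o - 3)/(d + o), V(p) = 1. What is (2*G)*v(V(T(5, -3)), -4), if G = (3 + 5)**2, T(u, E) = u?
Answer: 896/3 ≈ 298.67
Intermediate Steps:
v(d, o) = (-3 + o)/(d + o)
G = 64 (G = 8**2 = 64)
(2*G)*v(V(T(5, -3)), -4) = (2*64)*((-3 - 4)/(1 - 4)) = 128*(-7/(-3)) = 128*(-1/3*(-7)) = 128*(7/3) = 896/3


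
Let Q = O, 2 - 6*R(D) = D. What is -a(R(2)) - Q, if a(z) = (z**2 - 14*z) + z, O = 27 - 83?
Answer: 56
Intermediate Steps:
R(D) = 1/3 - D/6
O = -56
Q = -56
a(z) = z**2 - 13*z
-a(R(2)) - Q = -(1/3 - 1/6*2)*(-13 + (1/3 - 1/6*2)) - 1*(-56) = -(1/3 - 1/3)*(-13 + (1/3 - 1/3)) + 56 = -0*(-13 + 0) + 56 = -0*(-13) + 56 = -1*0 + 56 = 0 + 56 = 56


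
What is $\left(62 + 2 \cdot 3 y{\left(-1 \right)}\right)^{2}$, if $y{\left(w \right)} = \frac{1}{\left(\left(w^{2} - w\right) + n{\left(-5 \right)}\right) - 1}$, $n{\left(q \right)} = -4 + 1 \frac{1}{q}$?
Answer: $\frac{231361}{64} \approx 3615.0$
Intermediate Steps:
$n{\left(q \right)} = -4 + \frac{1}{q}$
$y{\left(w \right)} = \frac{1}{- \frac{26}{5} + w^{2} - w}$ ($y{\left(w \right)} = \frac{1}{\left(\left(w^{2} - w\right) - \left(4 - \frac{1}{-5}\right)\right) - 1} = \frac{1}{\left(\left(w^{2} - w\right) - \frac{21}{5}\right) - 1} = \frac{1}{\left(- \frac{21}{5} + w^{2} - w\right) - 1} = \frac{1}{- \frac{26}{5} + w^{2} - w}$)
$\left(62 + 2 \cdot 3 y{\left(-1 \right)}\right)^{2} = \left(62 + 2 \cdot 3 \frac{5}{-26 - -5 + 5 \left(-1\right)^{2}}\right)^{2} = \left(62 + 6 \frac{5}{-26 + 5 + 5 \cdot 1}\right)^{2} = \left(62 + 6 \frac{5}{-26 + 5 + 5}\right)^{2} = \left(62 + 6 \frac{5}{-16}\right)^{2} = \left(62 + 6 \cdot 5 \left(- \frac{1}{16}\right)\right)^{2} = \left(62 + 6 \left(- \frac{5}{16}\right)\right)^{2} = \left(62 - \frac{15}{8}\right)^{2} = \left(\frac{481}{8}\right)^{2} = \frac{231361}{64}$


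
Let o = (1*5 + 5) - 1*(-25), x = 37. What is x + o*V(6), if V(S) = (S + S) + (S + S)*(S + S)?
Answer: 5497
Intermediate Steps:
V(S) = 2*S + 4*S² (V(S) = 2*S + (2*S)*(2*S) = 2*S + 4*S²)
o = 35 (o = (5 + 5) + 25 = 10 + 25 = 35)
x + o*V(6) = 37 + 35*(2*6*(1 + 2*6)) = 37 + 35*(2*6*(1 + 12)) = 37 + 35*(2*6*13) = 37 + 35*156 = 37 + 5460 = 5497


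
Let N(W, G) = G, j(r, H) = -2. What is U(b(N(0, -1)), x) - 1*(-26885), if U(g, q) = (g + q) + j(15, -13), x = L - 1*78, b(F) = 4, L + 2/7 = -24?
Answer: 187493/7 ≈ 26785.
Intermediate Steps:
L = -170/7 (L = -2/7 - 24 = -170/7 ≈ -24.286)
x = -716/7 (x = -170/7 - 1*78 = -170/7 - 78 = -716/7 ≈ -102.29)
U(g, q) = -2 + g + q (U(g, q) = (g + q) - 2 = -2 + g + q)
U(b(N(0, -1)), x) - 1*(-26885) = (-2 + 4 - 716/7) - 1*(-26885) = -702/7 + 26885 = 187493/7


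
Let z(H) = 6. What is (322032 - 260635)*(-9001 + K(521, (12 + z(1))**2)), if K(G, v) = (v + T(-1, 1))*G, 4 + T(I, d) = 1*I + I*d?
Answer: 9619497769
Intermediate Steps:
T(I, d) = -4 + I + I*d (T(I, d) = -4 + (1*I + I*d) = -4 + (I + I*d) = -4 + I + I*d)
K(G, v) = G*(-6 + v) (K(G, v) = (v + (-4 - 1 - 1*1))*G = (v + (-4 - 1 - 1))*G = (v - 6)*G = (-6 + v)*G = G*(-6 + v))
(322032 - 260635)*(-9001 + K(521, (12 + z(1))**2)) = (322032 - 260635)*(-9001 + 521*(-6 + (12 + 6)**2)) = 61397*(-9001 + 521*(-6 + 18**2)) = 61397*(-9001 + 521*(-6 + 324)) = 61397*(-9001 + 521*318) = 61397*(-9001 + 165678) = 61397*156677 = 9619497769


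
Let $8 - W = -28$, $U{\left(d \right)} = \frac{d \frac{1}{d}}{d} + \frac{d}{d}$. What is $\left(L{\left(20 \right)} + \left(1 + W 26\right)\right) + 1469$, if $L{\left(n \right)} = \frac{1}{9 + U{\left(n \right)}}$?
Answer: $\frac{483626}{201} \approx 2406.1$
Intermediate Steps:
$U{\left(d \right)} = 1 + \frac{1}{d}$ ($U{\left(d \right)} = 1 \frac{1}{d} + 1 = \frac{1}{d} + 1 = 1 + \frac{1}{d}$)
$W = 36$ ($W = 8 - -28 = 8 + 28 = 36$)
$L{\left(n \right)} = \frac{1}{9 + \frac{1 + n}{n}}$
$\left(L{\left(20 \right)} + \left(1 + W 26\right)\right) + 1469 = \left(\frac{20}{1 + 10 \cdot 20} + \left(1 + 36 \cdot 26\right)\right) + 1469 = \left(\frac{20}{1 + 200} + \left(1 + 936\right)\right) + 1469 = \left(\frac{20}{201} + 937\right) + 1469 = \frac{188357}{201} + 1469 = \frac{483626}{201}$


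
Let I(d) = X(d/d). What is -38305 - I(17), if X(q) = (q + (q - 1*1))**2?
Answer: -38306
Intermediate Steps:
X(q) = (-1 + 2*q)**2 (X(q) = (q + (q - 1))**2 = (q + (-1 + q))**2 = (-1 + 2*q)**2)
I(d) = 1 (I(d) = (-1 + 2*(d/d))**2 = (-1 + 2*1)**2 = (-1 + 2)**2 = 1**2 = 1)
-38305 - I(17) = -38305 - 1*1 = -38305 - 1 = -38306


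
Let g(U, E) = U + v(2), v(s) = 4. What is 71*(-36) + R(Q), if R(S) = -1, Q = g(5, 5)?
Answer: -2557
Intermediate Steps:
g(U, E) = 4 + U (g(U, E) = U + 4 = 4 + U)
Q = 9 (Q = 4 + 5 = 9)
71*(-36) + R(Q) = 71*(-36) - 1 = -2556 - 1 = -2557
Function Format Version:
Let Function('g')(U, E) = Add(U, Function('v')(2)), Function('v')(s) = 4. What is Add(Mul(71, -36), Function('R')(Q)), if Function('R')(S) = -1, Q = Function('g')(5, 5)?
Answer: -2557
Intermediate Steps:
Function('g')(U, E) = Add(4, U) (Function('g')(U, E) = Add(U, 4) = Add(4, U))
Q = 9 (Q = Add(4, 5) = 9)
Add(Mul(71, -36), Function('R')(Q)) = Add(Mul(71, -36), -1) = Add(-2556, -1) = -2557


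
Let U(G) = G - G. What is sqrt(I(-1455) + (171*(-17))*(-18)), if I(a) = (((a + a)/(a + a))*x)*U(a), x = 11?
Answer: 9*sqrt(646) ≈ 228.75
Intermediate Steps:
U(G) = 0
I(a) = 0 (I(a) = (((a + a)/(a + a))*11)*0 = (((2*a)/((2*a)))*11)*0 = (((2*a)*(1/(2*a)))*11)*0 = (1*11)*0 = 11*0 = 0)
sqrt(I(-1455) + (171*(-17))*(-18)) = sqrt(0 + (171*(-17))*(-18)) = sqrt(0 - 2907*(-18)) = sqrt(0 + 52326) = sqrt(52326) = 9*sqrt(646)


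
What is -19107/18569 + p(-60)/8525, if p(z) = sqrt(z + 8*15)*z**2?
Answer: -19107/18569 + 288*sqrt(15)/341 ≈ 2.2421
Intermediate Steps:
p(z) = z**2*sqrt(120 + z) (p(z) = sqrt(z + 120)*z**2 = sqrt(120 + z)*z**2 = z**2*sqrt(120 + z))
-19107/18569 + p(-60)/8525 = -19107/18569 + ((-60)**2*sqrt(120 - 60))/8525 = -19107*1/18569 + (3600*sqrt(60))*(1/8525) = -19107/18569 + (3600*(2*sqrt(15)))*(1/8525) = -19107/18569 + (7200*sqrt(15))*(1/8525) = -19107/18569 + 288*sqrt(15)/341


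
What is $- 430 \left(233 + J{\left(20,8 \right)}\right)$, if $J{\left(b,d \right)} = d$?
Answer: $-103630$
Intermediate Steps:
$- 430 \left(233 + J{\left(20,8 \right)}\right) = - 430 \left(233 + 8\right) = \left(-430\right) 241 = -103630$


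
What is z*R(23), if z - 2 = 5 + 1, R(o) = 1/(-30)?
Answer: -4/15 ≈ -0.26667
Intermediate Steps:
R(o) = -1/30
z = 8 (z = 2 + (5 + 1) = 2 + 6 = 8)
z*R(23) = 8*(-1/30) = -4/15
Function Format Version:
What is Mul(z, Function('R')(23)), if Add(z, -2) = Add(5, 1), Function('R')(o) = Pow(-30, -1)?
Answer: Rational(-4, 15) ≈ -0.26667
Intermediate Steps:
Function('R')(o) = Rational(-1, 30)
z = 8 (z = Add(2, Add(5, 1)) = Add(2, 6) = 8)
Mul(z, Function('R')(23)) = Mul(8, Rational(-1, 30)) = Rational(-4, 15)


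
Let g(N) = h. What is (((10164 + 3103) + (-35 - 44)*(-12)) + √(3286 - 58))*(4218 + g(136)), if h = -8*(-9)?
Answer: 60982350 + 8580*√807 ≈ 6.1226e+7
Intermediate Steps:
h = 72
g(N) = 72
(((10164 + 3103) + (-35 - 44)*(-12)) + √(3286 - 58))*(4218 + g(136)) = (((10164 + 3103) + (-35 - 44)*(-12)) + √(3286 - 58))*(4218 + 72) = ((13267 - 79*(-12)) + √3228)*4290 = ((13267 + 948) + 2*√807)*4290 = (14215 + 2*√807)*4290 = 60982350 + 8580*√807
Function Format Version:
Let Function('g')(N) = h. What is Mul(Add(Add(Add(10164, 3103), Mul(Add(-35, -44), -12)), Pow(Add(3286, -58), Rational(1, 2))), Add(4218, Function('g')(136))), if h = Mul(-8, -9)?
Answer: Add(60982350, Mul(8580, Pow(807, Rational(1, 2)))) ≈ 6.1226e+7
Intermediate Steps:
h = 72
Function('g')(N) = 72
Mul(Add(Add(Add(10164, 3103), Mul(Add(-35, -44), -12)), Pow(Add(3286, -58), Rational(1, 2))), Add(4218, Function('g')(136))) = Mul(Add(Add(Add(10164, 3103), Mul(Add(-35, -44), -12)), Pow(Add(3286, -58), Rational(1, 2))), Add(4218, 72)) = Mul(Add(Add(13267, Mul(-79, -12)), Pow(3228, Rational(1, 2))), 4290) = Mul(Add(Add(13267, 948), Mul(2, Pow(807, Rational(1, 2)))), 4290) = Mul(Add(14215, Mul(2, Pow(807, Rational(1, 2)))), 4290) = Add(60982350, Mul(8580, Pow(807, Rational(1, 2))))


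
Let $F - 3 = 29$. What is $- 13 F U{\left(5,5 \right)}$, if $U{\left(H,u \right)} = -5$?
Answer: $2080$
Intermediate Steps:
$F = 32$ ($F = 3 + 29 = 32$)
$- 13 F U{\left(5,5 \right)} = \left(-13\right) 32 \left(-5\right) = \left(-416\right) \left(-5\right) = 2080$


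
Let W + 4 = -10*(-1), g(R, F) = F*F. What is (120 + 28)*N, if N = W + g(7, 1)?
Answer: 1036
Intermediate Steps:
g(R, F) = F**2
W = 6 (W = -4 - 10*(-1) = -4 + 10 = 6)
N = 7 (N = 6 + 1**2 = 6 + 1 = 7)
(120 + 28)*N = (120 + 28)*7 = 148*7 = 1036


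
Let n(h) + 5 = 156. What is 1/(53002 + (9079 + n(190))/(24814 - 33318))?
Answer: 4252/225359889 ≈ 1.8868e-5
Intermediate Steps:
n(h) = 151 (n(h) = -5 + 156 = 151)
1/(53002 + (9079 + n(190))/(24814 - 33318)) = 1/(53002 + (9079 + 151)/(24814 - 33318)) = 1/(53002 + 9230/(-8504)) = 1/(53002 + 9230*(-1/8504)) = 1/(53002 - 4615/4252) = 1/(225359889/4252) = 4252/225359889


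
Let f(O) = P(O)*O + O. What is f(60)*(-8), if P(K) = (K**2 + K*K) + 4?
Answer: -3458400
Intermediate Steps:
P(K) = 4 + 2*K**2 (P(K) = (K**2 + K**2) + 4 = 2*K**2 + 4 = 4 + 2*K**2)
f(O) = O + O*(4 + 2*O**2) (f(O) = (4 + 2*O**2)*O + O = O*(4 + 2*O**2) + O = O + O*(4 + 2*O**2))
f(60)*(-8) = (60*(5 + 2*60**2))*(-8) = (60*(5 + 2*3600))*(-8) = (60*(5 + 7200))*(-8) = (60*7205)*(-8) = 432300*(-8) = -3458400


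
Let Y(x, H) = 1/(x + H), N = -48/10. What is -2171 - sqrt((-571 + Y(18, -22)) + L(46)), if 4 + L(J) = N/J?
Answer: -2171 - 3*I*sqrt(3381805)/230 ≈ -2171.0 - 23.987*I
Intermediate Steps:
N = -24/5 (N = -48*1/10 = -24/5 ≈ -4.8000)
Y(x, H) = 1/(H + x)
L(J) = -4 - 24/(5*J)
-2171 - sqrt((-571 + Y(18, -22)) + L(46)) = -2171 - sqrt((-571 + 1/(-22 + 18)) + (-4 - 24/5/46)) = -2171 - sqrt((-571 + 1/(-4)) + (-4 - 24/5*1/46)) = -2171 - sqrt((-571 - 1/4) + (-4 - 12/115)) = -2171 - sqrt(-2285/4 - 472/115) = -2171 - sqrt(-264663/460) = -2171 - 3*I*sqrt(3381805)/230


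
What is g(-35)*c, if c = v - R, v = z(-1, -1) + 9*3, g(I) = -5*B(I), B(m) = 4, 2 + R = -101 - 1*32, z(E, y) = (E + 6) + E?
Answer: -3320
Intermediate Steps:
z(E, y) = 6 + 2*E (z(E, y) = (6 + E) + E = 6 + 2*E)
R = -135 (R = -2 + (-101 - 1*32) = -2 + (-101 - 32) = -2 - 133 = -135)
g(I) = -20 (g(I) = -5*4 = -20)
v = 31 (v = (6 + 2*(-1)) + 9*3 = (6 - 2) + 27 = 4 + 27 = 31)
c = 166 (c = 31 - 1*(-135) = 31 + 135 = 166)
g(-35)*c = -20*166 = -3320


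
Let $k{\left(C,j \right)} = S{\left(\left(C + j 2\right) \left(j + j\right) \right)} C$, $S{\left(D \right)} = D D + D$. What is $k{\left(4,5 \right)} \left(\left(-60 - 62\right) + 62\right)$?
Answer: $-4737600$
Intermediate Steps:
$S{\left(D \right)} = D + D^{2}$ ($S{\left(D \right)} = D^{2} + D = D + D^{2}$)
$k{\left(C,j \right)} = 2 C j \left(1 + 2 j \left(C + 2 j\right)\right) \left(C + 2 j\right)$ ($k{\left(C,j \right)} = \left(C + j 2\right) \left(j + j\right) \left(1 + \left(C + j 2\right) \left(j + j\right)\right) C = \left(C + 2 j\right) 2 j \left(1 + \left(C + 2 j\right) 2 j\right) C = 2 j \left(C + 2 j\right) \left(1 + 2 j \left(C + 2 j\right)\right) C = 2 j \left(1 + 2 j \left(C + 2 j\right)\right) \left(C + 2 j\right) C = 2 C j \left(1 + 2 j \left(C + 2 j\right)\right) \left(C + 2 j\right)$)
$k{\left(4,5 \right)} \left(\left(-60 - 62\right) + 62\right) = 2 \cdot 4 \cdot 5 \left(1 + 2 \cdot 5 \left(4 + 2 \cdot 5\right)\right) \left(4 + 2 \cdot 5\right) \left(\left(-60 - 62\right) + 62\right) = 2 \cdot 4 \cdot 5 \left(1 + 2 \cdot 5 \left(4 + 10\right)\right) \left(4 + 10\right) \left(\left(-60 - 62\right) + 62\right) = 2 \cdot 4 \cdot 5 \left(1 + 2 \cdot 5 \cdot 14\right) 14 \left(-122 + 62\right) = 2 \cdot 4 \cdot 5 \left(1 + 140\right) 14 \left(-60\right) = 2 \cdot 4 \cdot 5 \cdot 141 \cdot 14 \left(-60\right) = 78960 \left(-60\right) = -4737600$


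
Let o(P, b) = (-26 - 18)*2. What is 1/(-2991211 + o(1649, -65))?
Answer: -1/2991299 ≈ -3.3430e-7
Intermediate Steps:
o(P, b) = -88 (o(P, b) = -44*2 = -88)
1/(-2991211 + o(1649, -65)) = 1/(-2991211 - 88) = 1/(-2991299) = -1/2991299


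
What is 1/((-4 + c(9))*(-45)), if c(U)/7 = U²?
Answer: -1/25335 ≈ -3.9471e-5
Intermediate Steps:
c(U) = 7*U²
1/((-4 + c(9))*(-45)) = 1/((-4 + 7*9²)*(-45)) = 1/((-4 + 7*81)*(-45)) = 1/((-4 + 567)*(-45)) = 1/(563*(-45)) = 1/(-25335) = -1/25335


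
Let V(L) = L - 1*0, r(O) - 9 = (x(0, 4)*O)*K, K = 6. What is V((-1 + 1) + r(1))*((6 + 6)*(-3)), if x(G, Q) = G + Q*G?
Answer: -324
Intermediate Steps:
x(G, Q) = G + G*Q
r(O) = 9 (r(O) = 9 + ((0*(1 + 4))*O)*6 = 9 + ((0*5)*O)*6 = 9 + (0*O)*6 = 9 + 0*6 = 9 + 0 = 9)
V(L) = L (V(L) = L + 0 = L)
V((-1 + 1) + r(1))*((6 + 6)*(-3)) = ((-1 + 1) + 9)*((6 + 6)*(-3)) = (0 + 9)*(12*(-3)) = 9*(-36) = -324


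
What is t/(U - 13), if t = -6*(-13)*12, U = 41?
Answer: 234/7 ≈ 33.429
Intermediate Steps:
t = 936 (t = 78*12 = 936)
t/(U - 13) = 936/(41 - 13) = 936/28 = (1/28)*936 = 234/7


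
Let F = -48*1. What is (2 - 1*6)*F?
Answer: 192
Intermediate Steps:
F = -48
(2 - 1*6)*F = (2 - 1*6)*(-48) = (2 - 6)*(-48) = -4*(-48) = 192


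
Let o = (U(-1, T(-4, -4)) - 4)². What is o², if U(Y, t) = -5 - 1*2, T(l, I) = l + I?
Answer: 14641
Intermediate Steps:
T(l, I) = I + l
U(Y, t) = -7 (U(Y, t) = -5 - 2 = -7)
o = 121 (o = (-7 - 4)² = (-11)² = 121)
o² = 121² = 14641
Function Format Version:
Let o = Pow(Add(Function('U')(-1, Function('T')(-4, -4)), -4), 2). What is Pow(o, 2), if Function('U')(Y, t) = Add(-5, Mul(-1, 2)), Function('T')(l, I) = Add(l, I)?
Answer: 14641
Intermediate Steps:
Function('T')(l, I) = Add(I, l)
Function('U')(Y, t) = -7 (Function('U')(Y, t) = Add(-5, -2) = -7)
o = 121 (o = Pow(Add(-7, -4), 2) = Pow(-11, 2) = 121)
Pow(o, 2) = Pow(121, 2) = 14641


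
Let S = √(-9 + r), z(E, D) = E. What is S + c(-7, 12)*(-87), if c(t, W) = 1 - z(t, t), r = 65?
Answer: -696 + 2*√14 ≈ -688.52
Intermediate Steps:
c(t, W) = 1 - t
S = 2*√14 (S = √(-9 + 65) = √56 = 2*√14 ≈ 7.4833)
S + c(-7, 12)*(-87) = 2*√14 + (1 - 1*(-7))*(-87) = 2*√14 + (1 + 7)*(-87) = 2*√14 + 8*(-87) = 2*√14 - 696 = -696 + 2*√14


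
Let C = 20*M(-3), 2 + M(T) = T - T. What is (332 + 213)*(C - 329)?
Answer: -201105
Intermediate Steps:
M(T) = -2 (M(T) = -2 + (T - T) = -2 + 0 = -2)
C = -40 (C = 20*(-2) = -40)
(332 + 213)*(C - 329) = (332 + 213)*(-40 - 329) = 545*(-369) = -201105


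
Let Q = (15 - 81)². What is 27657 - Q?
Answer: 23301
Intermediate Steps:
Q = 4356 (Q = (-66)² = 4356)
27657 - Q = 27657 - 1*4356 = 27657 - 4356 = 23301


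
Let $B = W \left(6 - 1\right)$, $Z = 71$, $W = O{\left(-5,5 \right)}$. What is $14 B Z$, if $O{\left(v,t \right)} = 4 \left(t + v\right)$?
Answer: $0$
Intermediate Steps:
$O{\left(v,t \right)} = 4 t + 4 v$
$W = 0$ ($W = 4 \cdot 5 + 4 \left(-5\right) = 20 - 20 = 0$)
$B = 0$ ($B = 0 \left(6 - 1\right) = 0 \cdot 5 = 0$)
$14 B Z = 14 \cdot 0 \cdot 71 = 0 \cdot 71 = 0$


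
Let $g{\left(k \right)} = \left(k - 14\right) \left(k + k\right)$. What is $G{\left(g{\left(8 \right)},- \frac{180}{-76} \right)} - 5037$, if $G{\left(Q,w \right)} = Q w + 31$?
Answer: $- \frac{99434}{19} \approx -5233.4$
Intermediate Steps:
$g{\left(k \right)} = 2 k \left(-14 + k\right)$ ($g{\left(k \right)} = \left(-14 + k\right) 2 k = 2 k \left(-14 + k\right)$)
$G{\left(Q,w \right)} = 31 + Q w$
$G{\left(g{\left(8 \right)},- \frac{180}{-76} \right)} - 5037 = \left(31 + 2 \cdot 8 \left(-14 + 8\right) \left(- \frac{180}{-76}\right)\right) - 5037 = \left(31 + 2 \cdot 8 \left(-6\right) \left(\left(-180\right) \left(- \frac{1}{76}\right)\right)\right) - 5037 = \left(31 - \frac{4320}{19}\right) - 5037 = - \frac{3731}{19} - 5037 = - \frac{99434}{19}$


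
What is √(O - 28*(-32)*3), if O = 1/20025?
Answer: √4790620889/1335 ≈ 51.846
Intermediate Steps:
O = 1/20025 ≈ 4.9938e-5
√(O - 28*(-32)*3) = √(1/20025 - 28*(-32)*3) = √(1/20025 + 896*3) = √(1/20025 + 2688) = √(53827201/20025) = √4790620889/1335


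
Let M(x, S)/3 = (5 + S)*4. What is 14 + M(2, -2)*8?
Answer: 302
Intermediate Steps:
M(x, S) = 60 + 12*S (M(x, S) = 3*((5 + S)*4) = 3*(20 + 4*S) = 60 + 12*S)
14 + M(2, -2)*8 = 14 + (60 + 12*(-2))*8 = 14 + (60 - 24)*8 = 14 + 36*8 = 14 + 288 = 302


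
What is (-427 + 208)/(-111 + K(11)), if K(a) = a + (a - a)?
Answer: 219/100 ≈ 2.1900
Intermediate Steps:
K(a) = a (K(a) = a + 0 = a)
(-427 + 208)/(-111 + K(11)) = (-427 + 208)/(-111 + 11) = -219/(-100) = -219*(-1/100) = 219/100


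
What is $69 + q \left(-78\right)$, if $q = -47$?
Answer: $3735$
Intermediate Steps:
$69 + q \left(-78\right) = 69 - -3666 = 69 + 3666 = 3735$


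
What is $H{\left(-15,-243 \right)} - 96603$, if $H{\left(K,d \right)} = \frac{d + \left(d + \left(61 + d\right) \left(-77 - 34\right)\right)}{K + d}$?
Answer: $- \frac{4157215}{43} \approx -96679.0$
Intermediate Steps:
$H{\left(K,d \right)} = \frac{-6771 - 109 d}{K + d}$ ($H{\left(K,d \right)} = \frac{d + \left(d + \left(61 + d\right) \left(-111\right)\right)}{K + d} = \frac{d - \left(6771 + 110 d\right)}{K + d} = \frac{-6771 - 109 d}{K + d}$)
$H{\left(-15,-243 \right)} - 96603 = \frac{-6771 - -26487}{-15 - 243} - 96603 = \frac{-6771 + 26487}{-258} - 96603 = \left(- \frac{1}{258}\right) 19716 - 96603 = - \frac{3286}{43} - 96603 = - \frac{4157215}{43}$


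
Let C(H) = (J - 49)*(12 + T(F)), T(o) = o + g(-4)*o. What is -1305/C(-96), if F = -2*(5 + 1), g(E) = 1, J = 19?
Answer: -29/8 ≈ -3.6250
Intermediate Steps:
F = -12 (F = -2*6 = -12)
T(o) = 2*o (T(o) = o + 1*o = o + o = 2*o)
C(H) = 360 (C(H) = (19 - 49)*(12 + 2*(-12)) = -30*(12 - 24) = -30*(-12) = 360)
-1305/C(-96) = -1305/360 = -1305*1/360 = -29/8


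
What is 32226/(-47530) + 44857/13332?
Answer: 851208089/316834980 ≈ 2.6866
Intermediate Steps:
32226/(-47530) + 44857/13332 = 32226*(-1/47530) + 44857*(1/13332) = -16113/23765 + 44857/13332 = 851208089/316834980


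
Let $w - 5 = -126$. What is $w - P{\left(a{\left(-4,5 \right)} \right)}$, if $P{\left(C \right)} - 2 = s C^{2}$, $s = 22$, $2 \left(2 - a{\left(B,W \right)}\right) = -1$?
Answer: $- \frac{521}{2} \approx -260.5$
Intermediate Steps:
$a{\left(B,W \right)} = \frac{5}{2}$ ($a{\left(B,W \right)} = 2 - - \frac{1}{2} = 2 + \frac{1}{2} = \frac{5}{2}$)
$w = -121$ ($w = 5 - 126 = -121$)
$P{\left(C \right)} = 2 + 22 C^{2}$
$w - P{\left(a{\left(-4,5 \right)} \right)} = -121 - \left(2 + 22 \left(\frac{5}{2}\right)^{2}\right) = -121 - \left(2 + 22 \cdot \frac{25}{4}\right) = -121 - \left(2 + \frac{275}{2}\right) = -121 - \frac{279}{2} = - \frac{521}{2}$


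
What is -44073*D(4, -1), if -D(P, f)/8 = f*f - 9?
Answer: -2820672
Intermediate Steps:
D(P, f) = 72 - 8*f**2 (D(P, f) = -8*(f*f - 9) = -8*(f**2 - 9) = -8*(-9 + f**2) = 72 - 8*f**2)
-44073*D(4, -1) = -44073*(72 - 8*(-1)**2) = -44073*(72 - 8*1) = -44073*(72 - 8) = -44073*64 = -2820672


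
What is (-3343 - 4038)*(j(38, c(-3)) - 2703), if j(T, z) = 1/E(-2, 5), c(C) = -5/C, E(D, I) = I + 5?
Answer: 199501049/10 ≈ 1.9950e+7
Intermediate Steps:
E(D, I) = 5 + I
j(T, z) = 1/10 (j(T, z) = 1/(5 + 5) = 1/10)
(-3343 - 4038)*(j(38, c(-3)) - 2703) = (-3343 - 4038)*(1/10 - 2703) = -7381*(-27029/10) = 199501049/10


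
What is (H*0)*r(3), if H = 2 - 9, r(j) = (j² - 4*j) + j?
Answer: 0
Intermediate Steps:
r(j) = j² - 3*j
H = -7
(H*0)*r(3) = (-7*0)*(3*(-3 + 3)) = 0*(3*0) = 0*0 = 0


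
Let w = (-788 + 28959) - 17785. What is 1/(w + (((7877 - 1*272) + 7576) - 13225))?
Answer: 1/12342 ≈ 8.1024e-5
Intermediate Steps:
w = 10386 (w = 28171 - 17785 = 10386)
1/(w + (((7877 - 1*272) + 7576) - 13225)) = 1/(10386 + (((7877 - 1*272) + 7576) - 13225)) = 1/(10386 + (((7877 - 272) + 7576) - 13225)) = 1/(10386 + ((7605 + 7576) - 13225)) = 1/(10386 + (15181 - 13225)) = 1/(10386 + 1956) = 1/12342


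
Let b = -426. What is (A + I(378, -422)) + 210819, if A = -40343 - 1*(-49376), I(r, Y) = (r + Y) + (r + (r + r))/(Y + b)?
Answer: 93198025/424 ≈ 2.1981e+5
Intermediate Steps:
I(r, Y) = Y + r + 3*r/(-426 + Y) (I(r, Y) = (r + Y) + (r + (r + r))/(Y - 426) = (Y + r) + (r + 2*r)/(-426 + Y) = (Y + r) + (3*r)/(-426 + Y) = (Y + r) + 3*r/(-426 + Y) = Y + r + 3*r/(-426 + Y))
A = 9033 (A = -40343 + 49376 = 9033)
(A + I(378, -422)) + 210819 = (9033 + ((-422)² - 426*(-422) - 423*378 - 422*378)/(-426 - 422)) + 210819 = (9033 + (178084 + 179772 - 159894 - 159516)/(-848)) + 210819 = (9033 - 1/848*38446) + 210819 = (9033 - 19223/424) + 210819 = 3810769/424 + 210819 = 93198025/424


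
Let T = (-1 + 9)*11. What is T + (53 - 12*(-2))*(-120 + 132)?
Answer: 1012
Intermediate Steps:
T = 88 (T = 8*11 = 88)
T + (53 - 12*(-2))*(-120 + 132) = 88 + (53 - 12*(-2))*(-120 + 132) = 88 + (53 + 24)*12 = 88 + 77*12 = 88 + 924 = 1012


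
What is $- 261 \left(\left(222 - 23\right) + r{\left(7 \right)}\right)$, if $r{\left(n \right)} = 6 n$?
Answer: $-62901$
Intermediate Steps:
$- 261 \left(\left(222 - 23\right) + r{\left(7 \right)}\right) = - 261 \left(\left(222 - 23\right) + 6 \cdot 7\right) = - 261 \left(\left(222 - 23\right) + 42\right) = - 261 \left(199 + 42\right) = \left(-261\right) 241 = -62901$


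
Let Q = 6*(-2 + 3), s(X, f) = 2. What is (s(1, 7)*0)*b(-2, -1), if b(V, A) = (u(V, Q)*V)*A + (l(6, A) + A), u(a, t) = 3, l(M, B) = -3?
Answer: 0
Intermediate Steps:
Q = 6 (Q = 6*1 = 6)
b(V, A) = -3 + A + 3*A*V (b(V, A) = (3*V)*A + (-3 + A) = 3*A*V + (-3 + A) = -3 + A + 3*A*V)
(s(1, 7)*0)*b(-2, -1) = (2*0)*(-3 - 1 + 3*(-1)*(-2)) = 0*(-3 - 1 + 6) = 0*2 = 0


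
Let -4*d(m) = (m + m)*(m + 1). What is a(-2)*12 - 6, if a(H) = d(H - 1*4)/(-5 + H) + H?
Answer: -30/7 ≈ -4.2857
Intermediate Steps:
d(m) = -m*(1 + m)/2 (d(m) = -(m + m)*(m + 1)/4 = -2*m*(1 + m)/4 = -m*(1 + m)/2)
a(H) = H - (-4 + H)*(-3 + H)/(2*(-5 + H)) (a(H) = (-(H - 1*4)*(1 + (H - 1*4))/2)/(-5 + H) + H = (-(H - 4)*(1 + (H - 4))/2)/(-5 + H) + H = (-(-4 + H)*(1 + (-4 + H))/2)/(-5 + H) + H = (-(-4 + H)*(-3 + H)/2)/(-5 + H) + H = -(-4 + H)*(-3 + H)/(2*(-5 + H)) + H = H - (-4 + H)*(-3 + H)/(2*(-5 + H)))
a(-2)*12 - 6 = ((-12 + (-2)² - 3*(-2))/(2*(-5 - 2)))*12 - 6 = ((½)*(-12 + 4 + 6)/(-7))*12 - 6 = ((½)*(-⅐)*(-2))*12 - 6 = (⅐)*12 - 6 = 12/7 - 6 = -30/7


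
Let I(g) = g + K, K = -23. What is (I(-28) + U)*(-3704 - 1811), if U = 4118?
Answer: -22429505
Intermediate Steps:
I(g) = -23 + g (I(g) = g - 23 = -23 + g)
(I(-28) + U)*(-3704 - 1811) = ((-23 - 28) + 4118)*(-3704 - 1811) = (-51 + 4118)*(-5515) = 4067*(-5515) = -22429505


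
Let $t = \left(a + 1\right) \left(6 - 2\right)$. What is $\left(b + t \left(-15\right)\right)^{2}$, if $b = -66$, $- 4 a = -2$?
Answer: $24336$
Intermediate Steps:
$a = \frac{1}{2}$ ($a = \left(- \frac{1}{4}\right) \left(-2\right) = \frac{1}{2} \approx 0.5$)
$t = 6$ ($t = \left(\frac{1}{2} + 1\right) \left(6 - 2\right) = \frac{3}{2} \cdot 4 = 6$)
$\left(b + t \left(-15\right)\right)^{2} = \left(-66 + 6 \left(-15\right)\right)^{2} = \left(-66 - 90\right)^{2} = \left(-156\right)^{2} = 24336$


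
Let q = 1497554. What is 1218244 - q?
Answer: -279310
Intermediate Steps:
1218244 - q = 1218244 - 1*1497554 = 1218244 - 1497554 = -279310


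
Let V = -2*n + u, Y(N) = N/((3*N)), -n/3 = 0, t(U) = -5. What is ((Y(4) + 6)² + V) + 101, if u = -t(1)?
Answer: 1315/9 ≈ 146.11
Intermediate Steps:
n = 0 (n = -3*0 = 0)
Y(N) = ⅓ (Y(N) = N*(1/(3*N)) = ⅓)
u = 5 (u = -1*(-5) = 5)
V = 5 (V = -2*0 + 5 = 0 + 5 = 5)
((Y(4) + 6)² + V) + 101 = ((⅓ + 6)² + 5) + 101 = ((19/3)² + 5) + 101 = (361/9 + 5) + 101 = 406/9 + 101 = 1315/9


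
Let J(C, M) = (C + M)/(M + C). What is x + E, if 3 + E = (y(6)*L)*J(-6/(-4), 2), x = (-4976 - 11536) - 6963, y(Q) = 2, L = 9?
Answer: -23460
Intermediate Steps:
x = -23475 (x = -16512 - 6963 = -23475)
J(C, M) = 1 (J(C, M) = (C + M)/(C + M) = 1)
E = 15 (E = -3 + (2*9)*1 = -3 + 18*1 = -3 + 18 = 15)
x + E = -23475 + 15 = -23460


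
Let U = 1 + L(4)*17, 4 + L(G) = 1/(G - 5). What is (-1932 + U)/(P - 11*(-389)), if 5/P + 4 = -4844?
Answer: -9773568/20744587 ≈ -0.47114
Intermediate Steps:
L(G) = -4 + 1/(-5 + G) (L(G) = -4 + 1/(G - 5) = -4 + 1/(-5 + G))
P = -5/4848 (P = 5/(-4 - 4844) = 5/(-4848) = 5*(-1/4848) = -5/4848 ≈ -0.0010314)
U = -84 (U = 1 + ((21 - 4*4)/(-5 + 4))*17 = 1 + ((21 - 16)/(-1))*17 = 1 - 1*5*17 = 1 - 5*17 = 1 - 85 = -84)
(-1932 + U)/(P - 11*(-389)) = (-1932 - 84)/(-5/4848 - 11*(-389)) = -2016/(-5/4848 + 4279) = -2016/20744587/4848 = -2016*4848/20744587 = -9773568/20744587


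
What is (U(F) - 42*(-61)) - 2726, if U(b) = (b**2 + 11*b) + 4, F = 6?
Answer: -58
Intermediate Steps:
U(b) = 4 + b**2 + 11*b
(U(F) - 42*(-61)) - 2726 = ((4 + 6**2 + 11*6) - 42*(-61)) - 2726 = ((4 + 36 + 66) + 2562) - 2726 = (106 + 2562) - 2726 = 2668 - 2726 = -58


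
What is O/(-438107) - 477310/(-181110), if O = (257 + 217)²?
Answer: 16842178181/7934555877 ≈ 2.1226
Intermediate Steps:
O = 224676 (O = 474² = 224676)
O/(-438107) - 477310/(-181110) = 224676/(-438107) - 477310/(-181110) = 224676*(-1/438107) - 477310*(-1/181110) = -224676/438107 + 47731/18111 = 16842178181/7934555877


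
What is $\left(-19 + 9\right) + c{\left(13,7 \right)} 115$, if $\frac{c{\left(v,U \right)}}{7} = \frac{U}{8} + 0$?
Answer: $\frac{5555}{8} \approx 694.38$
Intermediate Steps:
$c{\left(v,U \right)} = \frac{7 U}{8}$ ($c{\left(v,U \right)} = 7 \left(\frac{U}{8} + 0\right) = 7 \frac{U}{8} = \frac{7 U}{8}$)
$\left(-19 + 9\right) + c{\left(13,7 \right)} 115 = \left(-19 + 9\right) + \frac{7}{8} \cdot 7 \cdot 115 = -10 + \frac{49}{8} \cdot 115 = -10 + \frac{5635}{8} = \frac{5555}{8}$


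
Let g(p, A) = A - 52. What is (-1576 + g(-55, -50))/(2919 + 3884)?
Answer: -1678/6803 ≈ -0.24666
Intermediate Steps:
g(p, A) = -52 + A
(-1576 + g(-55, -50))/(2919 + 3884) = (-1576 + (-52 - 50))/(2919 + 3884) = (-1576 - 102)/6803 = -1678*1/6803 = -1678/6803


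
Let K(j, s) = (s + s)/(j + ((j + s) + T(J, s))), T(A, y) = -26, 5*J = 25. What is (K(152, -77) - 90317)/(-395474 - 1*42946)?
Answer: 18153871/88122420 ≈ 0.20601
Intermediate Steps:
J = 5 (J = (⅕)*25 = 5)
K(j, s) = 2*s/(-26 + s + 2*j) (K(j, s) = (s + s)/(j + ((j + s) - 26)) = (2*s)/(j + (-26 + j + s)) = (2*s)/(-26 + s + 2*j) = 2*s/(-26 + s + 2*j))
(K(152, -77) - 90317)/(-395474 - 1*42946) = (2*(-77)/(-26 - 77 + 2*152) - 90317)/(-395474 - 1*42946) = (2*(-77)/(-26 - 77 + 304) - 90317)/(-395474 - 42946) = (2*(-77)/201 - 90317)/(-438420) = (2*(-77)*(1/201) - 90317)*(-1/438420) = (-154/201 - 90317)*(-1/438420) = -18153871/201*(-1/438420) = 18153871/88122420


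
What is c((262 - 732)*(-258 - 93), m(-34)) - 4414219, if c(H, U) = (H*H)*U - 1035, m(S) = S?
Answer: -925317845854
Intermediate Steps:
c(H, U) = -1035 + U*H**2 (c(H, U) = H**2*U - 1035 = U*H**2 - 1035 = -1035 + U*H**2)
c((262 - 732)*(-258 - 93), m(-34)) - 4414219 = (-1035 - 34*(-258 - 93)**2*(262 - 732)**2) - 4414219 = (-1035 - 34*(-470*(-351))**2) - 4414219 = (-1035 - 34*164970**2) - 4414219 = (-1035 - 34*27215100900) - 4414219 = (-1035 - 925313430600) - 4414219 = -925313431635 - 4414219 = -925317845854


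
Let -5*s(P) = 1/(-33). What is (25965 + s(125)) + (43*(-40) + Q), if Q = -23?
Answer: 3996631/165 ≈ 24222.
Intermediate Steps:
s(P) = 1/165 (s(P) = -⅕/(-33) = -⅕*(-1/33) = 1/165)
(25965 + s(125)) + (43*(-40) + Q) = (25965 + 1/165) + (43*(-40) - 23) = 4284226/165 + (-1720 - 23) = 4284226/165 - 1743 = 3996631/165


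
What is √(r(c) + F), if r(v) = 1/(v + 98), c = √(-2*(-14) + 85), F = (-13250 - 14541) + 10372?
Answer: √(-1707061 - 17419*√113)/√(98 + √113) ≈ 131.98*I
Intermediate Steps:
F = -17419 (F = -27791 + 10372 = -17419)
c = √113 (c = √(28 + 85) = √113 ≈ 10.630)
r(v) = 1/(98 + v)
√(r(c) + F) = √(1/(98 + √113) - 17419) = √(-17419 + 1/(98 + √113))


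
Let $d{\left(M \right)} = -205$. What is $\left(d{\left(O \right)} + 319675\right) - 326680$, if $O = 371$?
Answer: $-7210$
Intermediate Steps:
$\left(d{\left(O \right)} + 319675\right) - 326680 = \left(-205 + 319675\right) - 326680 = 319470 - 326680 = -7210$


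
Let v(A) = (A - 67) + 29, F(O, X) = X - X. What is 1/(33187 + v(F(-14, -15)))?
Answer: 1/33149 ≈ 3.0167e-5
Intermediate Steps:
F(O, X) = 0
v(A) = -38 + A (v(A) = (-67 + A) + 29 = -38 + A)
1/(33187 + v(F(-14, -15))) = 1/(33187 + (-38 + 0)) = 1/(33187 - 38) = 1/33149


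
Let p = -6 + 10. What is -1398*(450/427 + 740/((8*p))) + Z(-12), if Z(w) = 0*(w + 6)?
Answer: -57733905/1708 ≈ -33802.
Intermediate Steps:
p = 4
Z(w) = 0 (Z(w) = 0*(6 + w) = 0)
-1398*(450/427 + 740/((8*p))) + Z(-12) = -1398*(450/427 + 740/((8*4))) + 0 = -1398*(450*(1/427) + 740/32) + 0 = -1398*(450/427 + 740*(1/32)) + 0 = -1398*(450/427 + 185/8) + 0 = -1398*82595/3416 + 0 = -57733905/1708 + 0 = -57733905/1708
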